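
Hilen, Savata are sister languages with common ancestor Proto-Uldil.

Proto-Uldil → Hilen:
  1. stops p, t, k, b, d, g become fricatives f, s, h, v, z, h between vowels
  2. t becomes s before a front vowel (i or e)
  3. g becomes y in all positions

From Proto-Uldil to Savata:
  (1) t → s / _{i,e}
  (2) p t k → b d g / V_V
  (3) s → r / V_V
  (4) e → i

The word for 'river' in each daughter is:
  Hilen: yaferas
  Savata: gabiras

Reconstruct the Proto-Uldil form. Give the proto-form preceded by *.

Position 3: Hilen has f, Savata has b. Taking the neighbouring segments as reconstructed: Hilen f could go back to *p or *f; Savata b could go back to *p or *b — the one source consistent with every daughter is *p.
Position 1: Hilen has y, Savata has g. Taking the neighbouring segments as reconstructed: Hilen y could go back to *g or *y; Savata g can only go back to *g — the one source consistent with every daughter is *g.
Position 4: Hilen has e, Savata has i. Hilen preserves e here (none of its changes turn any other segment into e), so the proto-segment is *e.
This points to *gaperas. Verify forward in each daughter:
Hilen: start from *gaperas.
  rule 1 (intervocalic lenition): gaperas → gaferas
  rule 2: no change — gaferas
  rule 3 (unconditioned shift): gaferas → yaferas
  ⇒ Hilen yaferas
Savata: *gaperas
  gaperas (rule 1 does not apply)
  gaperas → gaberas   [intervocalic voicing]
  gaberas (rule 3 does not apply)
  gaberas → gabiras   [vowel merger]
  giving Savata gabiras.
*gaperas is the unique common source.

*gaperas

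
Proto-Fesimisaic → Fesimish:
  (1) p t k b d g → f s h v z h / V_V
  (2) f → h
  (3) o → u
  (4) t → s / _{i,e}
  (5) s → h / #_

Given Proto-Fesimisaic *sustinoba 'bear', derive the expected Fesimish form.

Fesimish: *sustinoba > sustinova > sustinuva > sussinuva > hussinuva  (by intervocalic lenition, vowel merger, palatalisation, debuccalisation)

hussinuva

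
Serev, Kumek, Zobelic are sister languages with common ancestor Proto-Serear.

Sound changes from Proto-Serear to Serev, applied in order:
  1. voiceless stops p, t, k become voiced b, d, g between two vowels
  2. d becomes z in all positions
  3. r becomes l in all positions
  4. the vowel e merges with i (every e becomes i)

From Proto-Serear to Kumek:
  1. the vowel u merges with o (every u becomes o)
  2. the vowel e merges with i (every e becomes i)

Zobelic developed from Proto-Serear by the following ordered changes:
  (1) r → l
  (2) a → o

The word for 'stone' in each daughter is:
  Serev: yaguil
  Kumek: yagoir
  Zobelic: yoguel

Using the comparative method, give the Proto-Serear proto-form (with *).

*yaguer

Position 2: Serev has a, Kumek has a, Zobelic has o. Serev preserves a here (none of its changes turn any other segment into a), so the proto-segment is *a.
Position 5: Serev has i, Kumek has i, Zobelic has e. Zobelic preserves e here (none of its changes turn any other segment into e), so the proto-segment is *e.
Verify the candidate proto-form against each daughter:
Serev: *yaguer
  yaguer (rule 1 does not apply)
  yaguer (rule 2 does not apply)
  yaguer → yaguel   [unconditioned shift]
  yaguel → yaguil   [vowel merger]
  giving Serev yaguil.
Kumek: *yaguer
  yaguer → yagoer   [vowel merger]
  yagoer → yagoir   [vowel merger]
  giving Kumek yagoir.
Zobelic: *yaguer > yaguel > yoguel  (by unconditioned shift, vowel merger)
No other proto-form is consistent with every reflex, so the reconstruction is *yaguer.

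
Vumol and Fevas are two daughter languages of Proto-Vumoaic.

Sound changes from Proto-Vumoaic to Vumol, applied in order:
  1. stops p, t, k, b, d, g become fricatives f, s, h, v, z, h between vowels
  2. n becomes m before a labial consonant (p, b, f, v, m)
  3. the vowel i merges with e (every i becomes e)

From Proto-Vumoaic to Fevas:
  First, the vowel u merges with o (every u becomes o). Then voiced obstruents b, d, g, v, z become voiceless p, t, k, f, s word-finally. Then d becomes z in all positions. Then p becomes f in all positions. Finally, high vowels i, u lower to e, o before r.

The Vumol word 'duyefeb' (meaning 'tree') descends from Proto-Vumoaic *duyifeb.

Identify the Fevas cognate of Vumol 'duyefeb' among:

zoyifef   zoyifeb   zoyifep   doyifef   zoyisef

zoyifef

Fevas: start from *duyifeb.
  rule 1 (vowel merger): duyifeb → doyifeb
  rule 2 (final devoicing): doyifeb → doyifep
  rule 3 (unconditioned shift): doyifep → zoyifep
  rule 4 (unconditioned shift): zoyifep → zoyifef
  rule 5: no change — zoyifef
  ⇒ Fevas zoyifef
Only 'zoyifef' matches the regular Fevas development of *duyifeb.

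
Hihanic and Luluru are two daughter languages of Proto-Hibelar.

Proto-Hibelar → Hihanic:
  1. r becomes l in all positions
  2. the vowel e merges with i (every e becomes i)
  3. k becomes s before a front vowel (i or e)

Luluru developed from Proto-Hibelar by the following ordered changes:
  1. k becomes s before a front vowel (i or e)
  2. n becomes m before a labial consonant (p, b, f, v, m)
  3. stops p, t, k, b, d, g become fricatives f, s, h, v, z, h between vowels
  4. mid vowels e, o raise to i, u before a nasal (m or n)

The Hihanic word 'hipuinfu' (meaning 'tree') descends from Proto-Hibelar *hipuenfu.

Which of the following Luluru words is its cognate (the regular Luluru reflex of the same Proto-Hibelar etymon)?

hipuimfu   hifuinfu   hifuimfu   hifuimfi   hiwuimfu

hifuimfu

Luluru: start from *hipuenfu.
  rule 1: no change — hipuenfu
  rule 2 (nasal place assimilation): hipuenfu → hipuemfu
  rule 3 (intervocalic lenition): hipuemfu → hifuemfu
  rule 4 (pre-nasal raising): hifuemfu → hifuimfu
  ⇒ Luluru hifuimfu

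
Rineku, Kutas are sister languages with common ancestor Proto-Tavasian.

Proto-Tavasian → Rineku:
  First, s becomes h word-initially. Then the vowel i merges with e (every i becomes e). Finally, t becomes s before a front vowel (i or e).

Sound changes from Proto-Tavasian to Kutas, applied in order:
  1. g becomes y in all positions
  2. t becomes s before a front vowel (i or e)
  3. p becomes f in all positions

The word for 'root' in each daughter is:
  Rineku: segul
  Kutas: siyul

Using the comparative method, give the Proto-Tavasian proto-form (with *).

*tigul

Position 3: Rineku has g, Kutas has y. Rineku preserves g here (none of its changes turn any other segment into g), so the proto-segment is *g.
Position 2: Rineku has e, Kutas has i. Kutas preserves i here (none of its changes turn any other segment into i), so the proto-segment is *i.
Position 1: Rineku has s, Kutas has s. Taking the neighbouring segments as reconstructed: Rineku s can only go back to *t; Kutas s could go back to *t or *s — the one source consistent with every daughter is *t.
Verify the candidate proto-form against each daughter:
Rineku: *tigul
  tigul (rule 1 does not apply)
  tigul → tegul   [vowel merger]
  tegul → segul   [palatalisation]
  giving Rineku segul.
Kutas: *tigul > tiyul > siyul  (by unconditioned shift, palatalisation)
No other proto-form is consistent with every reflex, so the reconstruction is *tigul.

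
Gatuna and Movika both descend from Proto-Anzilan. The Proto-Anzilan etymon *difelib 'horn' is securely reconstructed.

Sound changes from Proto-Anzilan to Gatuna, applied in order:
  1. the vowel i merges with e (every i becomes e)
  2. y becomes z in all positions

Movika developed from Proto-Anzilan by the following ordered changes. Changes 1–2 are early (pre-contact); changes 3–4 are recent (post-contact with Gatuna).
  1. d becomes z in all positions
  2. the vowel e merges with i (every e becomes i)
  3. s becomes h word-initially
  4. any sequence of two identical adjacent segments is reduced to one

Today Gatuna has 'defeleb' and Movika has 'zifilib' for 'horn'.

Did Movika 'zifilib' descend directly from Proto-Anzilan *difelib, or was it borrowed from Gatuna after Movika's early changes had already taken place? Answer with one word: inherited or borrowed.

inherited

If inherited, *difelib would pass through all of Movika's changes:
Movika: *difelib > zifelib > zifilib  (by unconditioned shift, vowel merger)
If borrowed from Gatuna 'defeleb' after the early changes, it would undergo only the recent ones:
  rule 3 (debuccalisation): no change (defeleb)
  rule 4 (degemination): no change (defeleb)
  ⇒ as a loan: defeleb
Movika 'zifilib' matches the inherited outcome exactly, so it is an inherited cognate, not a loan.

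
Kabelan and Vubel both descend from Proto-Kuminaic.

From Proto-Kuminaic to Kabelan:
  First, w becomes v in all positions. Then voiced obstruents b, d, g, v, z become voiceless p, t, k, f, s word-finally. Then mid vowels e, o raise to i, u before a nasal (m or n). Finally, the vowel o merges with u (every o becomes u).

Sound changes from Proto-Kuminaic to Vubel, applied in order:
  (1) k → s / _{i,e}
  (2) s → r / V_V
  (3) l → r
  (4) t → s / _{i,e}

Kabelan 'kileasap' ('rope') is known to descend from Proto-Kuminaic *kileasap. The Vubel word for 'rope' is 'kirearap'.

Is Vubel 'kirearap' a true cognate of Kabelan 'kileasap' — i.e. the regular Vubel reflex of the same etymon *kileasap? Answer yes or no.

Derive the expected Vubel reflex of *kileasap:
Vubel: *kileasap > sileasap > silearap > sirearap  (by palatalisation, rhotacism, unconditioned shift)
The regular Vubel reflex would be 'sirearap', but the attested form is 'kirearap'. The correspondence is irregular, so they are not cognates (the Vubel form has a different source).

no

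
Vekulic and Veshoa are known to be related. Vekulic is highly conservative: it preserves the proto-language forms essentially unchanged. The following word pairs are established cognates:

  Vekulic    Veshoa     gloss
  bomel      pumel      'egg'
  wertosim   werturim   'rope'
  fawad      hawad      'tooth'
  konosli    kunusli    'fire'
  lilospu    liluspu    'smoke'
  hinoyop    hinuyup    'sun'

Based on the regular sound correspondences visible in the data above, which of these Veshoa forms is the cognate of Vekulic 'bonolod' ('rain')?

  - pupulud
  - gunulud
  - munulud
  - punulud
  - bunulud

bomel ~ pumel — Vekulic b corresponds to Veshoa p word-initially before a back vowel.
konosli ~ kunusli — Vekulic o corresponds to Veshoa u after a consonant, before a nasal.
wertosim ~ werturim, konosli ~ kunusli — Vekulic o corresponds to Veshoa u after a consonant, before a consonant other than r, m, n, p, b, f, v.
Applying these to Vekulic 'bonolod':
  bonolod → ponolod   (b→p word-initially before a back vowel)
  ponolod → punolod   (o→u after a consonant, before a nasal)
  punolod → punulod   (o→u after a consonant, before a consonant other than r, m, n, p, b, f, v)
  punulod → punulud   (o→u after a consonant, before a consonant other than r, m, n, p, b, f, v)
So the Veshoa cognate is 'punulud'.

punulud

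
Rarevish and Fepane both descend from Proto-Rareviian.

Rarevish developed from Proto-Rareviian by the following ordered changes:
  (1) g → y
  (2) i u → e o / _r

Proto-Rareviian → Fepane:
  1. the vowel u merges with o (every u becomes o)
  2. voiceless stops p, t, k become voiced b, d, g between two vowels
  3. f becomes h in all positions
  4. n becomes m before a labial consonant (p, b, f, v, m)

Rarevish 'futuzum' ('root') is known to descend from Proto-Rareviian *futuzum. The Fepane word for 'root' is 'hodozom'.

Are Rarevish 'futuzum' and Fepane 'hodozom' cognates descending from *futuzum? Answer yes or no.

Derive the expected Fepane reflex of *futuzum:
Fepane: *futuzum > fotozom > fodozom > hodozom  (by vowel merger, intervocalic voicing, unconditioned shift)
Fepane 'hodozom' matches the regular reflex exactly, so the pair is cognate.

yes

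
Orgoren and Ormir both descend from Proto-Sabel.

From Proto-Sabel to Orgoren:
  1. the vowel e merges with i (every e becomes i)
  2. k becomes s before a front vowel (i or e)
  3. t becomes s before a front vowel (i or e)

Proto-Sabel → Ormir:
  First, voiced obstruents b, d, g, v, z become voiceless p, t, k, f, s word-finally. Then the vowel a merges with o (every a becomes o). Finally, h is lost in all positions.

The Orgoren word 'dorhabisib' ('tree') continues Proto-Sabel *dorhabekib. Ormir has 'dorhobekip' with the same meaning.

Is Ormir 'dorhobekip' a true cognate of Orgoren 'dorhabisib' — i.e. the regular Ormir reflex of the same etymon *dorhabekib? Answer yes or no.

Derive the expected Ormir reflex of *dorhabekib:
Ormir: *dorhabekib > dorhabekip > dorhobekip > dorobekip  (by final devoicing, vowel merger, h-loss)
The regular Ormir reflex would be 'dorobekip', but the attested form is 'dorhobekip'. The correspondence is irregular, so they are not cognates (the Ormir form has a different source).

no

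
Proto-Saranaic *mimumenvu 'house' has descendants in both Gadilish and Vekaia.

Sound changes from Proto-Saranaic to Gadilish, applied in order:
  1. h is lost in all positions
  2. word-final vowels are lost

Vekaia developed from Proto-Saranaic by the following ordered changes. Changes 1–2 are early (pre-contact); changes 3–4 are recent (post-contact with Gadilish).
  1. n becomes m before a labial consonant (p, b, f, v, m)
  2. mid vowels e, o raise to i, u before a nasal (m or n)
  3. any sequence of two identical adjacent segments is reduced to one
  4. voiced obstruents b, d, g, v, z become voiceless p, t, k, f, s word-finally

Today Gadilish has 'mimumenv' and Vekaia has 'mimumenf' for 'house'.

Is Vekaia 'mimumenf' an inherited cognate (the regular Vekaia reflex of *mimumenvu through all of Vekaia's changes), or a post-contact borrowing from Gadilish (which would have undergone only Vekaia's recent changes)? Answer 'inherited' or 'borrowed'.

borrowed

If inherited, *mimumenvu would pass through all of Vekaia's changes:
Vekaia: start from *mimumenvu.
  rule 1 (nasal place assimilation): mimumenvu → mimumemvu
  rule 2 (pre-nasal raising): mimumemvu → mimumimvu
  rule 3: no change — mimumimvu
  rule 4: no change — mimumimvu
  ⇒ Vekaia mimumimvu
If borrowed from Gadilish 'mimumenv' after the early changes, it would undergo only the recent ones:
  rule 3 (degemination): no change (mimumenv)
  rule 4 (final devoicing): mimumenv → mimumenf
  ⇒ as a loan: mimumenf
Vekaia 'mimumenf' matches the loan outcome 'mimumenf', not the inherited 'mimumimvu' — it skipped the early Vekaia changes, so it was borrowed from Gadilish.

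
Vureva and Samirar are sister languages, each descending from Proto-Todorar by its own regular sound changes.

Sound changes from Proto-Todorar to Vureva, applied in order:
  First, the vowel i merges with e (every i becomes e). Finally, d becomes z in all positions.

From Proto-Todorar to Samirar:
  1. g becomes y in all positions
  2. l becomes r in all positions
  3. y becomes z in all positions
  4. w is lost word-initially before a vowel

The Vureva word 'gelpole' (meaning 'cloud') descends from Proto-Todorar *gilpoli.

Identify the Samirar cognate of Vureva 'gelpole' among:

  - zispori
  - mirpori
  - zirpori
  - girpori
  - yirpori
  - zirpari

zirpori

Samirar: start from *gilpoli.
  rule 1 (unconditioned shift): gilpoli → yilpoli
  rule 2 (unconditioned shift): yilpoli → yirpori
  rule 3 (unconditioned shift): yirpori → zirpori
  rule 4: no change — zirpori
  ⇒ Samirar zirpori
The other candidates each miss or misapply at least one Samirar change.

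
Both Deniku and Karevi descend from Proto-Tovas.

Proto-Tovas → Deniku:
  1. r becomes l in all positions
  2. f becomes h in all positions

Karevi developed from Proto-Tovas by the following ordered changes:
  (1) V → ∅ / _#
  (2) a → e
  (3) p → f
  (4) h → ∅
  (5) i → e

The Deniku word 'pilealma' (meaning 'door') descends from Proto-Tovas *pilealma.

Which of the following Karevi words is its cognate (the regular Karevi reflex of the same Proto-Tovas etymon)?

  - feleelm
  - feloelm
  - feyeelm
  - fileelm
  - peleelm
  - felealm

feleelm

Karevi: *pilealma > pilealm > pileelm > fileelm > feleelm  (by apocope, vowel merger, unconditioned shift, vowel merger)
Only 'feleelm' matches the regular Karevi development of *pilealma.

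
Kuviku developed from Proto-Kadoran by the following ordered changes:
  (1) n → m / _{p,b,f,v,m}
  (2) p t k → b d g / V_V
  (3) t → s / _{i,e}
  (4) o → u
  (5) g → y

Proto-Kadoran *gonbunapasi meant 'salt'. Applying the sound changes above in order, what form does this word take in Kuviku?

Kuviku: *gonbunapasi > gombunapasi > gombunabasi > gumbunabasi > yumbunabasi  (by nasal place assimilation, intervocalic voicing, vowel merger, unconditioned shift)

yumbunabasi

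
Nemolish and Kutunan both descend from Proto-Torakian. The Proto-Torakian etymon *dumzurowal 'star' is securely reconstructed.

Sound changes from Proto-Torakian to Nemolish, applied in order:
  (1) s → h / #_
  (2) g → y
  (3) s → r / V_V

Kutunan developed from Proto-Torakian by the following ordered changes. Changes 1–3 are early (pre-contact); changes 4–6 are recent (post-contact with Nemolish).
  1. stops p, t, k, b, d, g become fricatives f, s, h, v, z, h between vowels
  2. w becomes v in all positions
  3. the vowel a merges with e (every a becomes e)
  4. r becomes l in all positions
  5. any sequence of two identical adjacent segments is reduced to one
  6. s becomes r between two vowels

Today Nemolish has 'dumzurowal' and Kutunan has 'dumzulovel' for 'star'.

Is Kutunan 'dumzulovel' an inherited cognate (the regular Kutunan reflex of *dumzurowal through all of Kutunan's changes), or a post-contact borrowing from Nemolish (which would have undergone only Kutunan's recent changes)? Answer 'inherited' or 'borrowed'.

inherited

If inherited, *dumzurowal would pass through all of Kutunan's changes:
Kutunan: *dumzurowal
  dumzurowal (rule 1 does not apply)
  dumzurowal → dumzuroval   [unconditioned shift]
  dumzuroval → dumzurovel   [vowel merger]
  dumzurovel → dumzulovel   [unconditioned shift]
  dumzulovel (rule 5 does not apply)
  dumzulovel (rule 6 does not apply)
  giving Kutunan dumzulovel.
If borrowed from Nemolish 'dumzurowal' after the early changes, it would undergo only the recent ones:
  rule 4 (unconditioned shift): dumzurowal → dumzulowal
  rule 5 (degemination): no change (dumzulowal)
  rule 6 (rhotacism): no change (dumzulowal)
  ⇒ as a loan: dumzulowal
Kutunan 'dumzulovel' matches the inherited outcome exactly, so it is an inherited cognate, not a loan.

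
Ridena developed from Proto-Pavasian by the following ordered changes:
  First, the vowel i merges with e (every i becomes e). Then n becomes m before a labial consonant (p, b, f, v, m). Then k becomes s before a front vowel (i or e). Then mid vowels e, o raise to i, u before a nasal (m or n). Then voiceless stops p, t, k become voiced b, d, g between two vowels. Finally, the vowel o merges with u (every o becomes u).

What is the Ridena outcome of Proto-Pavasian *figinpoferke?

Ridena: start from *figinpoferke.
  rule 1 (vowel merger): figinpoferke → fegenpoferke
  rule 2 (nasal place assimilation): fegenpoferke → fegempoferke
  rule 3 (palatalisation): fegempoferke → fegempoferse
  rule 4 (pre-nasal raising): fegempoferse → fegimpoferse
  rule 5: no change — fegimpoferse
  rule 6 (vowel merger): fegimpoferse → fegimpuferse
  ⇒ Ridena fegimpuferse

fegimpuferse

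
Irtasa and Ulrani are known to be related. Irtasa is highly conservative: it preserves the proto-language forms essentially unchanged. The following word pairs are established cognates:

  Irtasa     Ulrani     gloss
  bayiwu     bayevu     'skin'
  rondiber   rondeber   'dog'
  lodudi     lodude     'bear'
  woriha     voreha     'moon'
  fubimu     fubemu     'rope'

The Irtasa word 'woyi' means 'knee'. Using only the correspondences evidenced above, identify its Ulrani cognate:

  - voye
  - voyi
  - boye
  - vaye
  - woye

woriha ~ voreha — Irtasa w corresponds to Ulrani v word-initially before a back vowel.
lodudi ~ lodude — Irtasa i corresponds to Ulrani e word-finally.
Applying these to Irtasa 'woyi':
  woyi → voyi   (w→v word-initially before a back vowel)
  voyi → voye   (i→e word-finally)
So the Ulrani cognate is 'voye'.

voye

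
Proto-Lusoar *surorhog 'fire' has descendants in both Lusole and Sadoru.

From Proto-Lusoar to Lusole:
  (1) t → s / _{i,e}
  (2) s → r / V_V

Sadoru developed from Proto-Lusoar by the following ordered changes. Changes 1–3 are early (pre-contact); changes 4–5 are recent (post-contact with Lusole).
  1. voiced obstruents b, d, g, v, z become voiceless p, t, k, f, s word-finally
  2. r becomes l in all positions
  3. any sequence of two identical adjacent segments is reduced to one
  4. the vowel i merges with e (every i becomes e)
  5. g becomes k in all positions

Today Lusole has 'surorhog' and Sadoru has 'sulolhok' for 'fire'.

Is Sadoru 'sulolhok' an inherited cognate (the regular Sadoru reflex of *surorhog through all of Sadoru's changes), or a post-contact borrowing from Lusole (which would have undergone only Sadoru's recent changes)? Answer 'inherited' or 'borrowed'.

If inherited, *surorhog would pass through all of Sadoru's changes:
Sadoru: *surorhog
  surorhog → surorhok   [final devoicing]
  surorhok → sulolhok   [unconditioned shift]
  sulolhok (rule 3 does not apply)
  sulolhok (rule 4 does not apply)
  sulolhok (rule 5 does not apply)
  giving Sadoru sulolhok.
If borrowed from Lusole 'surorhog' after the early changes, it would undergo only the recent ones:
  rule 4 (vowel merger): no change (surorhog)
  rule 5 (unconditioned shift): surorhog → surorhok
  ⇒ as a loan: surorhok
Sadoru 'sulolhok' matches the inherited outcome exactly, so it is an inherited cognate, not a loan.

inherited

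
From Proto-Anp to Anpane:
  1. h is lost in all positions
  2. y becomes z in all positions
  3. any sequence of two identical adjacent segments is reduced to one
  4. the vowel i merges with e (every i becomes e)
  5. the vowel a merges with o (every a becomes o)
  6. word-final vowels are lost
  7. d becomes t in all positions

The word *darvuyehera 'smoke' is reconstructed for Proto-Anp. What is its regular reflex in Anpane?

torvuzer

Anpane: *darvuyehera > darvuyeera > darvuzeera > darvuzera > dorvuzero > dorvuzer > torvuzer  (by h-loss, unconditioned shift, degemination, vowel merger, apocope, unconditioned shift)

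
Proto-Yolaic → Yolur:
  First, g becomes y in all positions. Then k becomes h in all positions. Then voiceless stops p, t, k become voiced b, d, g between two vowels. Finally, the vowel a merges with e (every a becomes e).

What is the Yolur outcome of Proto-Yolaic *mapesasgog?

mebesesyoy

Yolur: *mapesasgog > mapesasyoy > mabesasyoy > mebesesyoy  (by unconditioned shift, intervocalic voicing, vowel merger)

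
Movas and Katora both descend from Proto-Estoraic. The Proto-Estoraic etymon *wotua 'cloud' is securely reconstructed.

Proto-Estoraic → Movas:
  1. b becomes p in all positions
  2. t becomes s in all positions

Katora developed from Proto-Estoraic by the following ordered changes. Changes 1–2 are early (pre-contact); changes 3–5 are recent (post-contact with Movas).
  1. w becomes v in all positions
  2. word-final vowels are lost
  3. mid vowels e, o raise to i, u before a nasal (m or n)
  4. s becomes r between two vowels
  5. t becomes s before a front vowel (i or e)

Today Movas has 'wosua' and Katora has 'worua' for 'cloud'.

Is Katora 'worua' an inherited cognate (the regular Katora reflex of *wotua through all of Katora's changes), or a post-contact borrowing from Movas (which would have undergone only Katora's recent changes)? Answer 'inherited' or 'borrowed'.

If inherited, *wotua would pass through all of Katora's changes:
Katora: start from *wotua.
  rule 1 (unconditioned shift): wotua → votua
  rule 2 (apocope): votua → votu
  rule 3: no change — votu
  rule 4: no change — votu
  rule 5: no change — votu
  ⇒ Katora votu
If borrowed from Movas 'wosua' after the early changes, it would undergo only the recent ones:
  rule 3 (pre-nasal raising): no change (wosua)
  rule 4 (rhotacism): wosua → worua
  rule 5 (palatalisation): no change (worua)
  ⇒ as a loan: worua
Katora 'worua' matches the loan outcome 'worua', not the inherited 'votu' — it skipped the early Katora changes, so it was borrowed from Movas.

borrowed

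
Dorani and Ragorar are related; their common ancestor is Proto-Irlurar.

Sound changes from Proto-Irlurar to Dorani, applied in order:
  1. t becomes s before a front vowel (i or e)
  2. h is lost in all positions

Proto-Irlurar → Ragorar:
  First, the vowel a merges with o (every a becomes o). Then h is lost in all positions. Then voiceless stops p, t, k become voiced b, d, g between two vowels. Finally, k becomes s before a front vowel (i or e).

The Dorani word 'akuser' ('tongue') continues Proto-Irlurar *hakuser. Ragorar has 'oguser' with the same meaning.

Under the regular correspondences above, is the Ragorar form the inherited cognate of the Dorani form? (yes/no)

Derive the expected Ragorar reflex of *hakuser:
Ragorar: *hakuser
  hakuser → hokuser   [vowel merger]
  hokuser → okuser   [h-loss]
  okuser → oguser   [intervocalic voicing]
  oguser (rule 4 does not apply)
  giving Ragorar oguser.
Ragorar 'oguser' matches the regular reflex exactly, so the pair is cognate.

yes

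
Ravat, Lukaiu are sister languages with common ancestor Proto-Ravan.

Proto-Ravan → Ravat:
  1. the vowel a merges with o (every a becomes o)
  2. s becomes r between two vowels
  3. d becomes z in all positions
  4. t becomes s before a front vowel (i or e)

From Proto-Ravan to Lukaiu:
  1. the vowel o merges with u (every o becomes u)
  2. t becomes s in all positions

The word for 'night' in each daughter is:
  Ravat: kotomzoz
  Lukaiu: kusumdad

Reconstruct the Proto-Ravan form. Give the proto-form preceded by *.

Position 8: Ravat has z, Lukaiu has d. Lukaiu preserves d here (none of its changes turn any other segment into d), so the proto-segment is *d.
Position 6: Ravat has z, Lukaiu has d. Lukaiu preserves d here (none of its changes turn any other segment into d), so the proto-segment is *d.
Position 3: Ravat has t, Lukaiu has s. Ravat preserves t here (none of its changes turn any other segment into t), so the proto-segment is *t.
Continuing position by position gives *kotomdad; check it forward:
Ravat: start from *kotomdad.
  rule 1 (vowel merger): kotomdad → kotomdod
  rule 2: no change — kotomdod
  rule 3 (unconditioned shift): kotomdod → kotomzoz
  rule 4: no change — kotomzoz
  ⇒ Ravat kotomzoz
Lukaiu: start from *kotomdad.
  rule 1 (vowel merger): kotomdad → kutumdad
  rule 2 (unconditioned shift): kutumdad → kusumdad
  ⇒ Lukaiu kusumdad
Only *kotomdad yields all of Ravat kotomzoz, Lukaiu kusumdad.

*kotomdad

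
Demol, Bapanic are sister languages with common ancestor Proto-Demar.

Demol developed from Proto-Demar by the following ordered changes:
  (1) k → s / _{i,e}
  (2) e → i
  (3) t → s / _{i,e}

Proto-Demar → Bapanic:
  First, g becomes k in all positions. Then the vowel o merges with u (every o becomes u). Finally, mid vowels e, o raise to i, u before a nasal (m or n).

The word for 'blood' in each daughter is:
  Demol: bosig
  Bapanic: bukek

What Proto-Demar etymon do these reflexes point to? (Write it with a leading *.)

Position 5: Demol has g, Bapanic has k. Demol preserves g here (none of its changes turn any other segment into g), so the proto-segment is *g.
Position 2: Demol has o, Bapanic has u. Demol preserves o here (none of its changes turn any other segment into o), so the proto-segment is *o.
Position 3: Demol has s, Bapanic has k. Taking the neighbouring segments as reconstructed: Demol s could go back to *t or *k or *s; Bapanic k could go back to *k or *g — the one source consistent with every daughter is *k.
Verify the candidate proto-form against each daughter:
Demol: *bokeg > boseg > bosig  (by palatalisation, vowel merger)
Bapanic: *bokeg > bokek > bukek  (by unconditioned shift, vowel merger)
No other proto-form is consistent with every reflex, so the reconstruction is *bokeg.

*bokeg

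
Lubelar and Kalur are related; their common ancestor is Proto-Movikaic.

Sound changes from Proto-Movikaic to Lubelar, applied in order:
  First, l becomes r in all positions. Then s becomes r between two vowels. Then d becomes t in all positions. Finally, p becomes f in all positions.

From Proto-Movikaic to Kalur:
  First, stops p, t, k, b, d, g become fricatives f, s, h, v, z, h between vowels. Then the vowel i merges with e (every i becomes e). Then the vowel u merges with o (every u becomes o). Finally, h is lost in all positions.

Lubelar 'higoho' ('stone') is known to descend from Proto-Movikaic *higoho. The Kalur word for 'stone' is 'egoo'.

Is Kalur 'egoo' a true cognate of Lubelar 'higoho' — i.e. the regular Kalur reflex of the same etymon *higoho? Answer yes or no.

Derive the expected Kalur reflex of *higoho:
Kalur: *higoho > hihoho > hehoho > eoo  (by intervocalic lenition, vowel merger, h-loss)
The regular Kalur reflex would be 'eoo', but the attested form is 'egoo'. The correspondence is irregular, so they are not cognates (the Kalur form has a different source).

no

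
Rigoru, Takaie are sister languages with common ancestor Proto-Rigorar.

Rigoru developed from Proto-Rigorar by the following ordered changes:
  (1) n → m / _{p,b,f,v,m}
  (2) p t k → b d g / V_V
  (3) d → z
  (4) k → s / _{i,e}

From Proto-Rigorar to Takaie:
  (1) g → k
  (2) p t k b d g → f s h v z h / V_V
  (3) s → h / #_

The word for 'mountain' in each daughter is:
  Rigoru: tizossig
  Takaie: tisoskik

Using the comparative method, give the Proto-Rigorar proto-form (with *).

*titoskig

Position 3: Rigoru has z, Takaie has s. Taking the neighbouring segments as reconstructed: Rigoru z could go back to *t or *d or *z; Takaie s could go back to *t or *s — the one source consistent with every daughter is *t.
Position 6: Rigoru has s, Takaie has k. Taking the neighbouring segments as reconstructed: Rigoru s could go back to *k or *s; Takaie k could go back to *k or *g — the one source consistent with every daughter is *k.
Verify the candidate proto-form against each daughter:
Rigoru: *titoskig
  titoskig (rule 1 does not apply)
  titoskig → tidoskig   [intervocalic voicing]
  tidoskig → tizoskig   [unconditioned shift]
  tizoskig → tizossig   [palatalisation]
  giving Rigoru tizossig.
Takaie: *titoskig > titoskik > tisoskik  (by unconditioned shift, intervocalic lenition)
Only *titoskig yields all of Rigoru tizossig, Takaie tisoskik.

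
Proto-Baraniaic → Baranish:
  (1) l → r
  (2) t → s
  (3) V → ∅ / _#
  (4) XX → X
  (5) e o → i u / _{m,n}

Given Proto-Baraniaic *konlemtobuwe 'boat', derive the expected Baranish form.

kunrimsobuw

Baranish: *konlemtobuwe
  konlemtobuwe → konremtobuwe   [unconditioned shift]
  konremtobuwe → konremsobuwe   [unconditioned shift]
  konremsobuwe → konremsobuw   [apocope]
  konremsobuw (rule 4 does not apply)
  konremsobuw → kunrimsobuw   [pre-nasal raising]
  giving Baranish kunrimsobuw.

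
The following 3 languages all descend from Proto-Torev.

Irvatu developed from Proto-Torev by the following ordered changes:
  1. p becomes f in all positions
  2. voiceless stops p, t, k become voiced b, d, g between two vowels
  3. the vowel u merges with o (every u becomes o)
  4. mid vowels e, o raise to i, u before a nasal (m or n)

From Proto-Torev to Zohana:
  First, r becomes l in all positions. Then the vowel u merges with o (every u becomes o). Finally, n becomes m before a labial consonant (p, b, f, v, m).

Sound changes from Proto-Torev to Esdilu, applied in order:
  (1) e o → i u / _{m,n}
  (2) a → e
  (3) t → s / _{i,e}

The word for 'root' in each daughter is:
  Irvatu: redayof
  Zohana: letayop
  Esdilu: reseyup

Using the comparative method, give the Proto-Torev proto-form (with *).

Position 7: Irvatu has f, Zohana has p, Esdilu has p. Zohana preserves p here (none of its changes turn any other segment into p), so the proto-segment is *p.
Position 3: Irvatu has d, Zohana has t, Esdilu has s. Zohana preserves t here (none of its changes turn any other segment into t), so the proto-segment is *t.
Position 6: Irvatu has o, Zohana has o, Esdilu has u. Taking the neighbouring segments as reconstructed: Irvatu o could go back to *o or *u; Zohana o could go back to *o or *u; Esdilu u can only go back to *u — the one source consistent with every daughter is *u.
Verify the candidate proto-form against each daughter:
Irvatu: *retayup > retayuf > redayuf > redayof  (by unconditioned shift, intervocalic voicing, vowel merger)
Zohana: *retayup > letayup > letayop  (by unconditioned shift, vowel merger)
Esdilu: start from *retayup.
  rule 1: no change — retayup
  rule 2 (vowel merger): retayup → reteyup
  rule 3 (palatalisation): reteyup → reseyup
  ⇒ Esdilu reseyup
Only *retayup yields all of Irvatu redayof, Zohana letayop, Esdilu reseyup.

*retayup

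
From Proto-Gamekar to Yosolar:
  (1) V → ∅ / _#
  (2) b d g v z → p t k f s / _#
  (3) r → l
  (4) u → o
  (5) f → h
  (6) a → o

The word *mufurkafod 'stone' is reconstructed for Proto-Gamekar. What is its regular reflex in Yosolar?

Yosolar: *mufurkafod
  mufurkafod (rule 1 does not apply)
  mufurkafod → mufurkafot   [final devoicing]
  mufurkafot → mufulkafot   [unconditioned shift]
  mufulkafot → mofolkafot   [vowel merger]
  mofolkafot → moholkahot   [unconditioned shift]
  moholkahot → moholkohot   [vowel merger]
  giving Yosolar moholkohot.

moholkohot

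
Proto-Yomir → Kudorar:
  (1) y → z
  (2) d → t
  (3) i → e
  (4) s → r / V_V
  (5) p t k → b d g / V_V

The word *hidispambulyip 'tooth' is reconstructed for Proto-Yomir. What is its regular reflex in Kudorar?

Kudorar: *hidispambulyip > hidispambulzip > hitispambulzip > hetespambulzep > hedespambulzep  (by unconditioned shift, unconditioned shift, vowel merger, intervocalic voicing)

hedespambulzep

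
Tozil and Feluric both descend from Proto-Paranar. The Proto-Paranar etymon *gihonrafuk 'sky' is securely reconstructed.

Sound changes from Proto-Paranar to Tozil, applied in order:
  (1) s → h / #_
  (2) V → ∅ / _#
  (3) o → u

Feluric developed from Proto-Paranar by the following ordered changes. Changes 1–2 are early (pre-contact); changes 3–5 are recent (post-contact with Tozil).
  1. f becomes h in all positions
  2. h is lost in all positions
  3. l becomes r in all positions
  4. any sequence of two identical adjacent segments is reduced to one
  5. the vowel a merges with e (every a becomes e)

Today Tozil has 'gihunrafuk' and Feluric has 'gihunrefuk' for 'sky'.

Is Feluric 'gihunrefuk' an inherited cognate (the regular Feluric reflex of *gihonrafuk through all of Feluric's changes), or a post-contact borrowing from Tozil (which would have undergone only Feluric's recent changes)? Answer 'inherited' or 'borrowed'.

If inherited, *gihonrafuk would pass through all of Feluric's changes:
Feluric: *gihonrafuk > gihonrahuk > gionrauk > gionreuk  (by unconditioned shift, h-loss, vowel merger)
If borrowed from Tozil 'gihunrafuk' after the early changes, it would undergo only the recent ones:
  rule 3 (unconditioned shift): no change (gihunrafuk)
  rule 4 (degemination): no change (gihunrafuk)
  rule 5 (vowel merger): gihunrafuk → gihunrefuk
  ⇒ as a loan: gihunrefuk
Feluric 'gihunrefuk' matches the loan outcome 'gihunrefuk', not the inherited 'gionreuk' — it skipped the early Feluric changes, so it was borrowed from Tozil.

borrowed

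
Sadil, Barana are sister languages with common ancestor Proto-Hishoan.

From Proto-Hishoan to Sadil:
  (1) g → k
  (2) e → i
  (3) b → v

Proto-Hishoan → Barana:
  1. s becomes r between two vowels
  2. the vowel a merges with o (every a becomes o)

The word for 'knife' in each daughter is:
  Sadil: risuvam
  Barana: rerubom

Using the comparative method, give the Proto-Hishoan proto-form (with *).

Position 3: Sadil has s, Barana has r. Sadil preserves s here (none of its changes turn any other segment into s), so the proto-segment is *s.
Position 5: Sadil has v, Barana has b. Barana preserves b here (none of its changes turn any other segment into b), so the proto-segment is *b.
Verify the candidate proto-form against each daughter:
Sadil: start from *resubam.
  rule 1: no change — resubam
  rule 2 (vowel merger): resubam → risubam
  rule 3 (unconditioned shift): risubam → risuvam
  ⇒ Sadil risuvam
Barana: *resubam > rerubam > rerubom  (by rhotacism, vowel merger)
No other proto-form is consistent with every reflex, so the reconstruction is *resubam.

*resubam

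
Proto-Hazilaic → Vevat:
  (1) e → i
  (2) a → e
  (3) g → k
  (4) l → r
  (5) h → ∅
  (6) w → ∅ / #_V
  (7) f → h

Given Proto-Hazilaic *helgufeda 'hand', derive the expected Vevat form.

Vevat: start from *helgufeda.
  rule 1 (vowel merger): helgufeda → hilgufida
  rule 2 (vowel merger): hilgufida → hilgufide
  rule 3 (unconditioned shift): hilgufide → hilkufide
  rule 4 (unconditioned shift): hilkufide → hirkufide
  rule 5 (h-loss): hirkufide → irkufide
  rule 6: no change — irkufide
  rule 7 (unconditioned shift): irkufide → irkuhide
  ⇒ Vevat irkuhide

irkuhide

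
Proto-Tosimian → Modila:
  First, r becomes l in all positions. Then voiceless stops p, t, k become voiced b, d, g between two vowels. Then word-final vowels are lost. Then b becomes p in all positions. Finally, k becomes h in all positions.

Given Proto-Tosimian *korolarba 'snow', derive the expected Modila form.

Modila: *korolarba > kololalba > kololalb > kololalp > hololalp  (by unconditioned shift, apocope, unconditioned shift, unconditioned shift)

hololalp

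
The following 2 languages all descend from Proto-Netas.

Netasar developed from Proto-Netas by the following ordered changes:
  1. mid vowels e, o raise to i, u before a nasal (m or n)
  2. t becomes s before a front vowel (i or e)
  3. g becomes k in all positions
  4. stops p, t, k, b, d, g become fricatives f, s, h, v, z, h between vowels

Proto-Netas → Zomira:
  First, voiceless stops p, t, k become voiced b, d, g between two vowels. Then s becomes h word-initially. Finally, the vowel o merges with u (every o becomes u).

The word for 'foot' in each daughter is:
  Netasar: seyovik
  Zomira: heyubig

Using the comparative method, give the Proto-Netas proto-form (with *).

Position 1: Netasar has s, Zomira has h. Taking the neighbouring segments as reconstructed: Netasar s could go back to *t or *s; Zomira h could go back to *s or *h — the one source consistent with every daughter is *s.
Position 7: Netasar has k, Zomira has g. Taking the neighbouring segments as reconstructed: Netasar k could go back to *k or *g; Zomira g can only go back to *g — the one source consistent with every daughter is *g.
Position 5: Netasar has v, Zomira has b. Taking the neighbouring segments as reconstructed: Netasar v could go back to *b or *v; Zomira b could go back to *p or *b — the one source consistent with every daughter is *b.
Verify the candidate proto-form against each daughter:
Netasar: *seyobig > seyobik > seyovik  (by unconditioned shift, intervocalic lenition)
Zomira: start from *seyobig.
  rule 1: no change — seyobig
  rule 2 (debuccalisation): seyobig → heyobig
  rule 3 (vowel merger): heyobig → heyubig
  ⇒ Zomira heyubig
No other proto-form is consistent with every reflex, so the reconstruction is *seyobig.

*seyobig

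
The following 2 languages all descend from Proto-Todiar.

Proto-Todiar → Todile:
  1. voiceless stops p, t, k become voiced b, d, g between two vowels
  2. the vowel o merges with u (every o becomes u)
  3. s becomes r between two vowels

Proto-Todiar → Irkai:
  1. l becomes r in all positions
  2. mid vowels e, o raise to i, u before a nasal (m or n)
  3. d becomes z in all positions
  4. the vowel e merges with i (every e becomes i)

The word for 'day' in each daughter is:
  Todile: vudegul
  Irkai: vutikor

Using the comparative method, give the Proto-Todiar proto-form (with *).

*vutekol

Position 6: Todile has u, Irkai has o. Irkai preserves o here (none of its changes turn any other segment into o), so the proto-segment is *o.
Position 5: Todile has g, Irkai has k. Irkai preserves k here (none of its changes turn any other segment into k), so the proto-segment is *k.
Continuing position by position gives *vutekol; check it forward:
Todile: *vutekol > vudegol > vudegul  (by intervocalic voicing, vowel merger)
Irkai: start from *vutekol.
  rule 1 (unconditioned shift): vutekol → vutekor
  rule 2: no change — vutekor
  rule 3: no change — vutekor
  rule 4 (vowel merger): vutekor → vutikor
  ⇒ Irkai vutikor
Only *vutekol yields all of Todile vudegul, Irkai vutikor.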